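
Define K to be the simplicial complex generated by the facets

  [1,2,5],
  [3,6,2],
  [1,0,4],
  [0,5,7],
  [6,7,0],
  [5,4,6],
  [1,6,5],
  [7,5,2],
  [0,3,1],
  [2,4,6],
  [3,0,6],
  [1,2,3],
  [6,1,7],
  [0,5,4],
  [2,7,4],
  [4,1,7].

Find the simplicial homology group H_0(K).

We work with the vertex ordering 0 < 1 < 2 < 3 < 4 < 5 < 6 < 7. The simplices of K, each written with vertices in increasing order, are:

  0-simplices (8): [0], [1], [2], [3], [4], [5], [6], [7]
  1-simplices (24): (24 of them)
  2-simplices (16): [0,1,3], [0,1,4], [0,3,6], [0,4,5], [0,5,7], [0,6,7], [1,2,3], [1,2,5], [1,4,7], [1,5,6], [1,6,7], [2,3,6], [2,4,6], [2,4,7], [2,5,7], [4,5,6]

so the chain groups are C_0 ≅ Z^8, C_1 ≅ Z^24, C_2 ≅ Z^16.

∂_1: C_1 → C_0 sends each edge [p,q] (with p < q) to q − p.
The resulting 8×24 matrix has rank 7, and its Smith normal form has invariant factors (1,1,1,1,1,1,1).

Boundary ∂_2: C_2 → C_1 maps a triangle to the signed sum of its edges. For instance
  ∂[1,6,7] = [6,7] − [1,7] + [1,6],
  ∂[1,2,5] = [2,5] − [1,5] + [1,2].
The resulting 24×16 matrix has rank 15, and its Smith normal form has invariant factors (1,1,1,1,1,1,1,1,1,1,1,1,1,1,1).

Reading off H_k = ker ∂_k / im ∂_{k+1}:

  H_0: rank C_0 − rank ∂_1 = 8 − 7 = 1, and the invariant factors of ∂_1 are all 1, so H_0 = Z.

H_0 ≅ Z.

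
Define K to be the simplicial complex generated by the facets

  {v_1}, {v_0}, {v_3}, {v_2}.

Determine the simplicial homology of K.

We work with the vertex ordering v_0 < v_1 < v_2 < v_3. The simplices of K, each written with vertices in increasing order, are:

  0-simplices (4): [v_0], [v_1], [v_2], [v_3]

so the chain groups are C_0 ≅ Z^4.

From H_k ≅ ker(∂_k) / im(∂_{k+1}) we obtain:

  H_0: rank C_0 − rank ∂_1 = 4 − 0 = 4, and there is no ∂_1, so H_0 ≅ Z^4.

H_0 = Z^4.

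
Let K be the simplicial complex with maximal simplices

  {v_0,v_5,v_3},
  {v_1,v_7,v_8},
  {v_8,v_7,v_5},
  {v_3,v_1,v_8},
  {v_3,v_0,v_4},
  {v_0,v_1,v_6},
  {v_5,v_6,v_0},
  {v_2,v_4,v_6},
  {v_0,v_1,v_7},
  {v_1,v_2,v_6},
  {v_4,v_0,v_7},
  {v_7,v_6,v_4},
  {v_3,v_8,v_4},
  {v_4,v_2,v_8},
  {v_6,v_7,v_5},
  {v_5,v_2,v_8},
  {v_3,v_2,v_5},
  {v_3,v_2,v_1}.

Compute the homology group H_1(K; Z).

Take the total order v_0 < v_1 < v_2 < v_3 < v_4 < v_5 < v_6 < v_7 < v_8 on the vertex set. Then K (dimension 2) consists of the simplices:

  0-simplices (9): [v_0], [v_1], [v_2], [v_3], [v_4], [v_5], [v_6], [v_7], [v_8]
  1-simplices (27): (27 of them)
  2-simplices (18): (18 of them)

giving chain groups C_0 ≅ Z^9, C_1 ≅ Z^27, C_2 ≅ Z^18.

The boundary map ∂_1: C_1 → C_0 is given by ∂[p,q] = [q] − [p].
The 9×27 boundary matrix has rank 8 and Smith normal form diag(1,1,1,1,1,1,1,1).

∂_2: C_2 → C_1 sends each 2-simplex [p,q,r] to [q,r] − [p,r] + [p,q]. For instance
  ∂[v_0,v_4,v_7] = [v_4,v_7] − [v_0,v_7] + [v_0,v_4],
  ∂[v_2,v_4,v_8] = [v_4,v_8] − [v_2,v_8] + [v_2,v_4].
As a 27×18 matrix over Z this has rank 18, with invariant factors (1,1,1,1,1,1,1,1,1,1,1,1,1,1,1,1,1,2).

Computing H_k = (kernel of ∂_k) / (image of ∂_{k+1}):

  H_1: rank ker ∂_1 − rank ∂_2 = (27 − 8) − 18 = 1, and ∂_2 has invariant factor 2 > 1, so H_1 = Z ⊕ Z/2.

H_1 = Z ⊕ Z/2.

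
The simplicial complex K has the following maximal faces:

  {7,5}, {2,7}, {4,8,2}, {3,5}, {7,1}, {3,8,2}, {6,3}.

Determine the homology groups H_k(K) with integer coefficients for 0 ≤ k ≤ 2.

H_0 = Z,  H_1 = Z,  H_2 = 0.

K has 8 vertices, 10 edges, 2 triangles.
rank ∂_0 = 0, rank ∂_1 = 7 ⇒ b_0 = 8 − 0 − 7 = 1; all invariant factors of ∂_1 are 1 so no torsion. So H_0 = Z.
rank ∂_1 = 7, rank ∂_2 = 2 ⇒ b_1 = 10 − 7 − 2 = 1; all invariant factors of ∂_2 are 1 so no torsion. So H_1 = Z.
rank ∂_2 = 2, rank ∂_3 = 0 ⇒ b_2 = 2 − 2 − 0 = 0. So H_2 = 0.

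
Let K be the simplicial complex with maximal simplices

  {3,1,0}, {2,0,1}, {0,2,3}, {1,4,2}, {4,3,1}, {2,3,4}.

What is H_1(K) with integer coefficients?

Order the vertices as 0 < 1 < 2 < 3 < 4. Listing each simplex with vertices in this order, K has dimension 2 with simplices:

  0-simplices (5): [0], [1], [2], [3], [4]
  1-simplices (9): [0,1], [0,2], [0,3], [1,2], [1,3], [1,4], [2,3], [2,4], [3,4]
  2-simplices (6): [0,1,2], [0,1,3], [0,2,3], [1,2,4], [1,3,4], [2,3,4]

giving chain groups C_0 ≅ Z^5, C_1 ≅ Z^9, C_2 ≅ Z^6.

∂_1: C_1 → C_0 is given by ∂[p,q] = [q] − [p]. For instance
  ∂[0,3] = [3] − [0].
The resulting 5×9 matrix has rank 4, and its Smith normal form has invariant factors (1,1,1,1).

∂_2: C_2 → C_1 acts by ∂[p,q,r] = [q,r] − [p,r] + [p,q]. For instance
  ∂[0,1,2] = [1,2] − [0,2] + [0,1],
  ∂[1,2,4] = [2,4] − [1,4] + [1,2].
This gives a 9×6 integer matrix of rank 5; reducing to Smith normal form yields diagonal entries (1,1,1,1,1).

Reading off H_k = ker ∂_k / im ∂_{k+1}:

  H_1: rank ker ∂_1 − rank ∂_2 = (9 − 4) − 5 = 0, and the invariant factors of ∂_2 are all 1, so H_1 ≅ 0.

(K is a triangulation of the 2-sphere S^2.)

H_1 = 0.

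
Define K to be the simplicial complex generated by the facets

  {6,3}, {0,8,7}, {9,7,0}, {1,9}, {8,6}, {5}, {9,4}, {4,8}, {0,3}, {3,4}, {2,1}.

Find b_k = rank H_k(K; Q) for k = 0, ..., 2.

Fix the vertex order 0 < 1 < 2 < 3 < 4 < 5 < 6 < 7 < 8 < 9 and write every simplex with vertices in increasing order. Then dim K = 2 and the simplices of K are:

  0-simplices (10): [0], [1], [2], [3], [4], [5], [6], [7], [8], [9]
  1-simplices (13): [0,3], [0,7], [0,8], [0,9], [1,2], [1,9], [3,4], [3,6], [4,8], [4,9], [6,8], [7,8], [7,9]
  2-simplices (2): [0,7,8], [0,7,9]

Hence C_0 ≅ Z^10, C_1 ≅ Z^13, C_2 ≅ Z^2.

Boundary ∂_1: C_1 → C_0 is given by ∂[p,q] = [q] − [p].
The resulting 10×13 matrix has rank 8, and its Smith normal form has invariant factors (1,1,1,1,1,1,1,1).

Boundary ∂_2: C_2 → C_1 sends each 2-simplex [p,q,r] to [q,r] − [p,r] + [p,q]. For instance
  ∂[0,7,8] = [7,8] − [0,8] + [0,7],
  ∂[0,7,9] = [7,9] − [0,9] + [0,7].
As a 13×2 matrix over Z this has rank 2, with invariant factors (1,1).

From H_k ≅ ker(∂_k) / im(∂_{k+1}) we obtain:

  H_0: rank C_0 − rank ∂_1 = 10 − 8 = 2, and the invariant factors of ∂_1 are all 1, so H_0 ≅ Z^2.
  H_1: rank ker ∂_1 − rank ∂_2 = (13 − 8) − 2 = 3, and the invariant factors of ∂_2 are all 1, so H_1 ≅ Z^3.
  H_2: rank ker ∂_2 − rank ∂_3 = (2 − 2) − 0 = 0, and there is no ∂_3, so H_2 ≅ 0.

Hence the Betti numbers are b_0 = 2, b_1 = 3, b_2 = 0.

b_0 = 2, b_1 = 3, b_2 = 0.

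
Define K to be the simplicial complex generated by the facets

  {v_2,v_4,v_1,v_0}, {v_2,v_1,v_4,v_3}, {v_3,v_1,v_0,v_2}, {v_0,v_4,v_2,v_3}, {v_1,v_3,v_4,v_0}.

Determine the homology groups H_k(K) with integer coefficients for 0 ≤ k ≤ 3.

Take the total order v_0 < v_1 < v_2 < v_3 < v_4 on the vertex set. Then K (dimension 3) consists of the simplices:

  0-simplices (5): [v_0], [v_1], [v_2], [v_3], [v_4]
  1-simplices (10): [v_0,v_1], [v_0,v_2], [v_0,v_3], [v_0,v_4], [v_1,v_2], [v_1,v_3], [v_1,v_4], [v_2,v_3], [v_2,v_4], [v_3,v_4]
  2-simplices (10): [v_0,v_1,v_2], [v_0,v_1,v_3], [v_0,v_1,v_4], [v_0,v_2,v_3], [v_0,v_2,v_4], [v_0,v_3,v_4], [v_1,v_2,v_3], [v_1,v_2,v_4], [v_1,v_3,v_4], [v_2,v_3,v_4]
  3-simplices (5): [v_0,v_1,v_2,v_3], [v_0,v_1,v_2,v_4], [v_0,v_1,v_3,v_4], [v_0,v_2,v_3,v_4], [v_1,v_2,v_3,v_4]

giving chain groups C_0 ≅ Z^5, C_1 ≅ Z^10, C_2 ≅ Z^10, C_3 ≅ Z^5.

Boundary ∂_1: C_1 → C_0 is given by ∂[p,q] = [q] − [p]. For instance
  ∂[v_1,v_4] = [v_4] − [v_1].
This gives a 5×10 integer matrix of rank 4; reducing to Smith normal form yields diagonal entries (1,1,1,1).

Boundary ∂_2: C_2 → C_1 maps a triangle to the signed sum of its edges. For instance
  ∂[v_0,v_2,v_4] = [v_2,v_4] − [v_0,v_4] + [v_0,v_2],
  ∂[v_0,v_2,v_3] = [v_2,v_3] − [v_0,v_3] + [v_0,v_2].
The 10×10 boundary matrix has rank 6 and Smith normal form diag(1,1,1,1,1,1).

Boundary ∂_3: C_3 → C_2 sends each 3-simplex σ to the alternating sum Σ_i (−1)^i (σ with its i-th vertex removed). For instance
  ∂[v_0,v_1,v_2,v_4] = [v_1,v_2,v_4] − [v_0,v_2,v_4] + [v_0,v_1,v_4] − [v_0,v_1,v_2],
  ∂[v_0,v_1,v_3,v_4] = [v_1,v_3,v_4] − [v_0,v_3,v_4] + [v_0,v_1,v_4] − [v_0,v_1,v_3].
As a 10×5 matrix over Z this has rank 4, with invariant factors (1,1,1,1).

Now H_k = ker ∂_k / im ∂_{k+1}, so:

  H_0: rank C_0 − rank ∂_1 = 5 − 4 = 1, and the invariant factors of ∂_1 are all 1, so H_0 ≅ Z.
  H_1: rank ker ∂_1 − rank ∂_2 = (10 − 4) − 6 = 0, and the invariant factors of ∂_2 are all 1, so H_1 ≅ 0.
  H_2: rank ker ∂_2 − rank ∂_3 = (10 − 6) − 4 = 0, and the invariant factors of ∂_3 are all 1, so H_2 ≅ 0.
  H_3: rank ker ∂_3 − rank ∂_4 = (5 − 4) − 0 = 1, and there is no ∂_4, so H_3 ≅ Z.

H_0 ≅ Z,  H_1 = 0,  H_2 = 0,  H_3 ≅ Z.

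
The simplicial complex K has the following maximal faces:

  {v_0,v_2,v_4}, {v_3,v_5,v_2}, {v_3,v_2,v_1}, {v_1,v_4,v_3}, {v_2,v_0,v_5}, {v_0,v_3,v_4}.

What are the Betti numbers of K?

b_0 = 1, b_1 = 1, b_2 = 0.

Take the total order v_0 < v_1 < v_2 < v_3 < v_4 < v_5 on the vertex set. Then K (dimension 2) consists of the simplices:

  0-simplices (6): [v_0], [v_1], [v_2], [v_3], [v_4], [v_5]
  1-simplices (12): [v_0,v_2], [v_0,v_3], [v_0,v_4], [v_0,v_5], [v_1,v_2], [v_1,v_3], [v_1,v_4], [v_2,v_3], [v_2,v_4], [v_2,v_5], [v_3,v_4], [v_3,v_5]
  2-simplices (6): [v_0,v_2,v_4], [v_0,v_2,v_5], [v_0,v_3,v_4], [v_1,v_2,v_3], [v_1,v_3,v_4], [v_2,v_3,v_5]

giving chain groups C_0 ≅ Z^6, C_1 ≅ Z^12, C_2 ≅ Z^6.

Boundary ∂_1: C_1 → C_0 is given by ∂[p,q] = [q] − [p]. For instance
  ∂[v_3,v_5] = [v_5] − [v_3].
This gives a 6×12 integer matrix of rank 5; reducing to Smith normal form yields diagonal entries (1,1,1,1,1).

The boundary map ∂_2: C_2 → C_1 maps a triangle to the signed sum of its edges. For instance
  ∂[v_0,v_2,v_5] = [v_2,v_5] − [v_0,v_5] + [v_0,v_2],
  ∂[v_1,v_2,v_3] = [v_2,v_3] − [v_1,v_3] + [v_1,v_2].
The resulting 12×6 matrix has rank 6, and its Smith normal form has invariant factors (1,1,1,1,1,1).

Computing H_k = (kernel of ∂_k) / (image of ∂_{k+1}):

  H_0: rank C_0 − rank ∂_1 = 6 − 5 = 1, and the invariant factors of ∂_1 are all 1, so H_0 = Z.
  H_1: rank ker ∂_1 − rank ∂_2 = (12 − 5) − 6 = 1, and the invariant factors of ∂_2 are all 1, so H_1 = Z.
  H_2: rank ker ∂_2 − rank ∂_3 = (6 − 6) − 0 = 0, and there is no ∂_3, so H_2 = 0.

(K is a triangulation of the cylinder S^1 x I.)

Hence the Betti numbers are b_0 = 1, b_1 = 1, b_2 = 0.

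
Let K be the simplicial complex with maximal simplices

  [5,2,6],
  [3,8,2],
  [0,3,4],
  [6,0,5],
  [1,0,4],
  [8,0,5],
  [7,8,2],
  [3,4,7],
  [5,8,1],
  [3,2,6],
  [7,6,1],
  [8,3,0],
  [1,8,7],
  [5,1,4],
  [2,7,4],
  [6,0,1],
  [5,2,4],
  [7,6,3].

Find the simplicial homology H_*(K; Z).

Fix the vertex order 0 < 1 < 2 < 3 < 4 < 5 < 6 < 7 < 8 and write every simplex with vertices in increasing order. Then dim K = 2 and the simplices of K are:

  0-simplices (9): [0], [1], [2], [3], [4], [5], [6], [7], [8]
  1-simplices (27): (27 of them)
  2-simplices (18): [0,1,4], [0,1,6], [0,3,4], [0,3,8], [0,5,6], [0,5,8], [1,4,5], [1,5,8], [1,6,7], [1,7,8], [2,3,6], [2,3,8], [2,4,5], [2,4,7], [2,5,6], [2,7,8], [3,4,7], [3,6,7]

Hence C_0 ≅ Z^9, C_1 ≅ Z^27, C_2 ≅ Z^18.

Boundary ∂_1: C_1 → C_0 maps an edge to its endpoints' difference, ∂[p,q] = q − p. For instance
  ∂[2,8] = [8] − [2].
The 9×27 boundary matrix has rank 8 and Smith normal form diag(1,1,1,1,1,1,1,1).

∂_2: C_2 → C_1 sends each 2-simplex [p,q,r] to [q,r] − [p,r] + [p,q]. For instance
  ∂[2,7,8] = [7,8] − [2,8] + [2,7],
  ∂[0,1,4] = [1,4] − [0,4] + [0,1].
The resulting 27×18 matrix has rank 18, and its Smith normal form has invariant factors (1,1,1,1,1,1,1,1,1,1,1,1,1,1,1,1,1,2).

Reading off H_k = ker ∂_k / im ∂_{k+1}:

  H_0: rank C_0 − rank ∂_1 = 9 − 8 = 1, and the invariant factors of ∂_1 are all 1, so H_0 = Z.
  H_1: rank ker ∂_1 − rank ∂_2 = (27 − 8) − 18 = 1, and ∂_2 has invariant factor 2 > 1, so H_1 = Z ⊕ Z/2Z.
  H_2: rank ker ∂_2 − rank ∂_3 = (18 − 18) − 0 = 0, and there is no ∂_3, so H_2 = 0.

As a check, the Euler characteristic is 9 − 27 + 18 = 0, which agrees with 1 − 1 + 0 = 0.

H_0 = Z,  H_1 = Z ⊕ Z/2Z,  H_2 = 0.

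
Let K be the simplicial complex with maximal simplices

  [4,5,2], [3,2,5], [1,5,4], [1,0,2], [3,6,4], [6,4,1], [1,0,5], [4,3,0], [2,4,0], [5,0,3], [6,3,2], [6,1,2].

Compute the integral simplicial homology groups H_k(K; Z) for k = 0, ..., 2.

Fix the vertex order 0 < 1 < 2 < 3 < 4 < 5 < 6 and write every simplex with vertices in increasing order. Then dim K = 2 and the simplices of K are:

  0-simplices (7): [0], [1], [2], [3], [4], [5], [6]
  1-simplices (18): [0,1], [0,2], [0,3], [0,4], [0,5], [1,2], [1,4], [1,5], [1,6], [2,3], [2,4], [2,5], [2,6], [3,4], [3,5], [3,6], [4,5], [4,6]
  2-simplices (12): [0,1,2], [0,1,5], [0,2,4], [0,3,4], [0,3,5], [1,2,6], [1,4,5], [1,4,6], [2,3,5], [2,3,6], [2,4,5], [3,4,6]

Hence C_0 ≅ Z^7, C_1 ≅ Z^18, C_2 ≅ Z^12.

Boundary ∂_1: C_1 → C_0 sends each edge [p,q] (with p < q) to q − p.
The 7×18 boundary matrix has rank 6 and Smith normal form diag(1,1,1,1,1,1).

Boundary ∂_2: C_2 → C_1 sends each 2-simplex [p,q,r] to [q,r] − [p,r] + [p,q]. For instance
  ∂[1,4,5] = [4,5] − [1,5] + [1,4],
  ∂[2,3,6] = [3,6] − [2,6] + [2,3].
This gives a 18×12 integer matrix of rank 12; reducing to Smith normal form yields diagonal entries (1,1,1,1,1,1,1,1,1,1,1,2).

Reading off H_k = ker ∂_k / im ∂_{k+1}:

  H_0: rank C_0 − rank ∂_1 = 7 − 6 = 1, and the invariant factors of ∂_1 are all 1, so H_0 = Z.
  H_1: rank ker ∂_1 − rank ∂_2 = (18 − 6) − 12 = 0, and ∂_2 has invariant factor 2 > 1, so H_1 = Z/2.
  H_2: rank ker ∂_2 − rank ∂_3 = (12 − 12) − 0 = 0, and there is no ∂_3, so H_2 = 0.

As a check, the Euler characteristic is 7 − 18 + 12 = 1, which agrees with 1 − 0 + 0 = 1.

H_0 ≅ Z,  H_1 ≅ Z/2,  H_2 = 0.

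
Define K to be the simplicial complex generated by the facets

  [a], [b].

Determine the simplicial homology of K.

H_0 = Z^2.

K has 2 vertices.
rank ∂_0 = 0, rank ∂_1 = 0 ⇒ b_0 = 2 − 0 − 0 = 2. So H_0 = Z^2.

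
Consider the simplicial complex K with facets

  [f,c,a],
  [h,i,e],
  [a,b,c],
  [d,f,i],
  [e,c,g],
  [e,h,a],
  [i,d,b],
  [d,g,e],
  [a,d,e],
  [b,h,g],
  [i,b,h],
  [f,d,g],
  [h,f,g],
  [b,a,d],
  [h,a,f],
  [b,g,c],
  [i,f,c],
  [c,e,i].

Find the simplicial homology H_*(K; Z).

H_0 ≅ Z,  H_1 ≅ Z^2,  H_2 ≅ Z.

K has 9 vertices, 27 edges, 18 triangles.
rank ∂_0 = 0, rank ∂_1 = 8 ⇒ b_0 = 9 − 0 − 8 = 1; all invariant factors of ∂_1 are 1 so no torsion. So H_0 = Z.
rank ∂_1 = 8, rank ∂_2 = 17 ⇒ b_1 = 27 − 8 − 17 = 2; all invariant factors of ∂_2 are 1 so no torsion. So H_1 = Z^2.
rank ∂_2 = 17, rank ∂_3 = 0 ⇒ b_2 = 18 − 17 − 0 = 1. So H_2 = Z.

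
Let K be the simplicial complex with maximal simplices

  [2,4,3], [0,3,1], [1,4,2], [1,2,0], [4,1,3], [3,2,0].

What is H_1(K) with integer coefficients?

H_1 ≅ 0.

Fix the vertex order 0 < 1 < 2 < 3 < 4 and write every simplex with vertices in increasing order. Then dim K = 2 and the simplices of K are:

  0-simplices (5): [0], [1], [2], [3], [4]
  1-simplices (9): [0,1], [0,2], [0,3], [1,2], [1,3], [1,4], [2,3], [2,4], [3,4]
  2-simplices (6): [0,1,2], [0,1,3], [0,2,3], [1,2,4], [1,3,4], [2,3,4]

giving chain groups C_0 ≅ Z^5, C_1 ≅ Z^9, C_2 ≅ Z^6.

The boundary map ∂_1: C_1 → C_0 is given by ∂[p,q] = [q] − [p].
This gives a 5×9 integer matrix of rank 4; reducing to Smith normal form yields diagonal entries (1,1,1,1).

Boundary ∂_2: C_2 → C_1 maps a triangle to the signed sum of its edges. For instance
  ∂[0,1,2] = [1,2] − [0,2] + [0,1],
  ∂[1,2,4] = [2,4] − [1,4] + [1,2].
As a 9×6 matrix over Z this has rank 5, with invariant factors (1,1,1,1,1).

Computing H_k = (kernel of ∂_k) / (image of ∂_{k+1}):

  H_1: rank ker ∂_1 − rank ∂_2 = (9 − 4) − 5 = 0, and the invariant factors of ∂_2 are all 1, so H_1 = 0.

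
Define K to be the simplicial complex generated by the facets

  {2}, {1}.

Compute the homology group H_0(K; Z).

H_0 = Z^2.

Fix the vertex order 1 < 2 and write every simplex with vertices in increasing order. Then dim K = 0 and the simplices of K are:

  0-simplices (2): [1], [2]

giving chain groups C_0 ≅ Z^2.

Reading off H_k = ker ∂_k / im ∂_{k+1}:

  H_0: rank C_0 − rank ∂_1 = 2 − 0 = 2, and there is no ∂_1, so H_0 = Z^2.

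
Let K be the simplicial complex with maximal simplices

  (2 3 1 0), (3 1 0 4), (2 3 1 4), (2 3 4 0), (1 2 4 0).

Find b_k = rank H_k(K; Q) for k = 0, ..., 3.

b_0 = 1, b_1 = 0, b_2 = 0, b_3 = 1.

Order the vertices as 0 < 1 < 2 < 3 < 4. Listing each simplex with vertices in this order, K has dimension 3 with simplices:

  0-simplices (5): [0], [1], [2], [3], [4]
  1-simplices (10): [0,1], [0,2], [0,3], [0,4], [1,2], [1,3], [1,4], [2,3], [2,4], [3,4]
  2-simplices (10): [0,1,2], [0,1,3], [0,1,4], [0,2,3], [0,2,4], [0,3,4], [1,2,3], [1,2,4], [1,3,4], [2,3,4]
  3-simplices (5): [0,1,2,3], [0,1,2,4], [0,1,3,4], [0,2,3,4], [1,2,3,4]

giving chain groups C_0 ≅ Z^5, C_1 ≅ Z^10, C_2 ≅ Z^10, C_3 ≅ Z^5.

Boundary ∂_1: C_1 → C_0 sends each edge [p,q] (with p < q) to q − p. For instance
  ∂[0,4] = [4] − [0].
This gives a 5×10 integer matrix of rank 4; reducing to Smith normal form yields diagonal entries (1,1,1,1).

The boundary map ∂_2: C_2 → C_1 sends each 2-simplex [p,q,r] to [q,r] − [p,r] + [p,q]. For instance
  ∂[0,1,3] = [1,3] − [0,3] + [0,1],
  ∂[1,2,3] = [2,3] − [1,3] + [1,2].
The 10×10 boundary matrix has rank 6 and Smith normal form diag(1,1,1,1,1,1).

∂_3: C_3 → C_2 sends each 3-simplex σ to the alternating sum Σ_i (−1)^i (σ with its i-th vertex removed). For instance
  ∂[0,1,2,4] = [1,2,4] − [0,2,4] + [0,1,4] − [0,1,2],
  ∂[0,1,2,3] = [1,2,3] − [0,2,3] + [0,1,3] − [0,1,2].
As a 10×5 matrix over Z this has rank 4, with invariant factors (1,1,1,1).

Now H_k = ker ∂_k / im ∂_{k+1}, so:

  H_0: rank C_0 − rank ∂_1 = 5 − 4 = 1, and the invariant factors of ∂_1 are all 1, so H_0 = Z.
  H_1: rank ker ∂_1 − rank ∂_2 = (10 − 4) − 6 = 0, and the invariant factors of ∂_2 are all 1, so H_1 = 0.
  H_2: rank ker ∂_2 − rank ∂_3 = (10 − 6) − 4 = 0, and the invariant factors of ∂_3 are all 1, so H_2 = 0.
  H_3: rank ker ∂_3 − rank ∂_4 = (5 − 4) − 0 = 1, and there is no ∂_4, so H_3 = Z.

As a check, the Euler characteristic is 5 − 10 + 10 − 5 = 0, which agrees with 1 − 0 + 0 − 1 = 0.
(K is a triangulation of the 3-sphere S^3.)

Hence the Betti numbers are b_0 = 1, b_1 = 0, b_2 = 0, b_3 = 1.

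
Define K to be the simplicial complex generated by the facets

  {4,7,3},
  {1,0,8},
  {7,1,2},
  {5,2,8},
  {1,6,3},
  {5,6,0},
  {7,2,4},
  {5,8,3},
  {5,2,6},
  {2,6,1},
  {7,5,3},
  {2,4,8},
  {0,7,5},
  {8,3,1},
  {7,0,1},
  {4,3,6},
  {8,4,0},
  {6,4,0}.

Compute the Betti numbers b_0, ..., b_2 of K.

b_0 = 1, b_1 = 2, b_2 = 1.

We work with the vertex ordering 0 < 1 < 2 < 3 < 4 < 5 < 6 < 7 < 8. The simplices of K, each written with vertices in increasing order, are:

  0-simplices (9): [0], [1], [2], [3], [4], [5], [6], [7], [8]
  1-simplices (27): (27 of them)
  2-simplices (18): [0,1,7], [0,1,8], [0,4,6], [0,4,8], [0,5,6], [0,5,7], [1,2,6], [1,2,7], [1,3,6], [1,3,8], [2,4,7], [2,4,8], [2,5,6], [2,5,8], [3,4,6], [3,4,7], [3,5,7], [3,5,8]

giving chain groups C_0 ≅ Z^9, C_1 ≅ Z^27, C_2 ≅ Z^18.

The boundary map ∂_1: C_1 → C_0 maps an edge to its endpoints' difference, ∂[p,q] = q − p. For instance
  ∂[1,7] = [7] − [1].
The 9×27 boundary matrix has rank 8 and Smith normal form diag(1,1,1,1,1,1,1,1).

The boundary map ∂_2: C_2 → C_1 acts by ∂[p,q,r] = [q,r] − [p,r] + [p,q]. For instance
  ∂[2,5,8] = [5,8] − [2,8] + [2,5],
  ∂[3,5,8] = [5,8] − [3,8] + [3,5].
This gives a 27×18 integer matrix of rank 17; reducing to Smith normal form yields diagonal entries (1,1,1,1,1,1,1,1,1,1,1,1,1,1,1,1,1).

Now H_k = ker ∂_k / im ∂_{k+1}, so:

  H_0: rank C_0 − rank ∂_1 = 9 − 8 = 1, and the invariant factors of ∂_1 are all 1, so H_0 = Z.
  H_1: rank ker ∂_1 − rank ∂_2 = (27 − 8) − 17 = 2, and the invariant factors of ∂_2 are all 1, so H_1 = Z^2.
  H_2: rank ker ∂_2 − rank ∂_3 = (18 − 17) − 0 = 1, and there is no ∂_3, so H_2 = Z.

(K is a triangulation of the torus T^2.)

Hence the Betti numbers are b_0 = 1, b_1 = 2, b_2 = 1.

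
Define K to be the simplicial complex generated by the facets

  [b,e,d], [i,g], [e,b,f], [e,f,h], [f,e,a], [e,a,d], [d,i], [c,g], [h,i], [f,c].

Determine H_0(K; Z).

H_0 ≅ Z.

Order the vertices as a < b < c < d < e < f < g < h < i. Listing each simplex with vertices in this order, K has dimension 2 with simplices:

  0-simplices (9): a, b, c, d, e, f, g, h, i
  1-simplices (15): ad, ae, af, bd, be, bf, cf, cg, de, di, ef, eh, fh, gi, hi
  2-simplices (5): ade, aef, bde, bef, efh

Hence C_0 ≅ Z^9, C_1 ≅ Z^15, C_2 ≅ Z^5.

The boundary map ∂_1: C_1 → C_0 is given by ∂[p,q] = [q] − [p].
The 9×15 boundary matrix has rank 8 and Smith normal form diag(1,1,1,1,1,1,1,1).

∂_2: C_2 → C_1 maps a triangle to the signed sum of its edges. For instance
  ∂bef = ef − bf + be,
  ∂efh = fh − eh + ef.
The 15×5 boundary matrix has rank 5 and Smith normal form diag(1,1,1,1,1).

Computing H_k = (kernel of ∂_k) / (image of ∂_{k+1}):

  H_0: rank C_0 − rank ∂_1 = 9 − 8 = 1, and the invariant factors of ∂_1 are all 1, so H_0 ≅ Z.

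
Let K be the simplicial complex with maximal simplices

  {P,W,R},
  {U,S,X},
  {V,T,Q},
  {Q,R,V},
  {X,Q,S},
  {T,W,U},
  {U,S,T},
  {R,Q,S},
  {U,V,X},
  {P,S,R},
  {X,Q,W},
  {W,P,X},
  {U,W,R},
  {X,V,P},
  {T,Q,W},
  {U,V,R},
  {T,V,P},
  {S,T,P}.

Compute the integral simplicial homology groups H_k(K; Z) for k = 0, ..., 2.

H_0 ≅ Z,  H_1 ≅ Z^2,  H_2 ≅ Z.

We work with the vertex ordering P < Q < R < S < T < U < V < W < X. The simplices of K, each written with vertices in increasing order, are:

  0-simplices (9): P, Q, R, S, T, U, V, W, X
  1-simplices (27): PR, PS, PT, PV, PW, PX, QR, QS, QT, QV, QW, QX, RS, RU, RV, RW, ST, SU, SX, TU, TV, TW, UV, UW, UX, VX, WX
  2-simplices (18): PRS, PRW, PST, PTV, PVX, PWX, QRS, QRV, QSX, QTV, QTW, QWX, RUV, RUW, STU, SUX, TUW, UVX

so the chain groups are C_0 ≅ Z^9, C_1 ≅ Z^27, C_2 ≅ Z^18.

The boundary map ∂_1: C_1 → C_0 maps an edge to its endpoints' difference, ∂[p,q] = q − p.
The resulting 9×27 matrix has rank 8, and its Smith normal form has invariant factors (1,1,1,1,1,1,1,1).

Boundary ∂_2: C_2 → C_1 acts by ∂[p,q,r] = [q,r] − [p,r] + [p,q]. For instance
  ∂PST = ST − PT + PS,
  ∂PTV = TV − PV + PT.
The resulting 27×18 matrix has rank 17, and its Smith normal form has invariant factors (1,1,1,1,1,1,1,1,1,1,1,1,1,1,1,1,1).

Computing H_k = (kernel of ∂_k) / (image of ∂_{k+1}):

  H_0: rank C_0 − rank ∂_1 = 9 − 8 = 1, and the invariant factors of ∂_1 are all 1, so H_0 ≅ Z.
  H_1: rank ker ∂_1 − rank ∂_2 = (27 − 8) − 17 = 2, and the invariant factors of ∂_2 are all 1, so H_1 ≅ Z^2.
  H_2: rank ker ∂_2 − rank ∂_3 = (18 − 17) − 0 = 1, and there is no ∂_3, so H_2 ≅ Z.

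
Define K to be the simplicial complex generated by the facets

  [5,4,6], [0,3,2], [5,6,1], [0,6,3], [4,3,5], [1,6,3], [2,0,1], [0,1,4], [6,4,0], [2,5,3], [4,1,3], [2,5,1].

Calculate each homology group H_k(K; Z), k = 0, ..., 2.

We work with the vertex ordering 0 < 1 < 2 < 3 < 4 < 5 < 6. The simplices of K, each written with vertices in increasing order, are:

  0-simplices (7): [0], [1], [2], [3], [4], [5], [6]
  1-simplices (18): [0,1], [0,2], [0,3], [0,4], [0,6], [1,2], [1,3], [1,4], [1,5], [1,6], [2,3], [2,5], [3,4], [3,5], [3,6], [4,5], [4,6], [5,6]
  2-simplices (12): [0,1,2], [0,1,4], [0,2,3], [0,3,6], [0,4,6], [1,2,5], [1,3,4], [1,3,6], [1,5,6], [2,3,5], [3,4,5], [4,5,6]

so the chain groups are C_0 ≅ Z^7, C_1 ≅ Z^18, C_2 ≅ Z^12.

Boundary ∂_1: C_1 → C_0 maps an edge to its endpoints' difference, ∂[p,q] = q − p. For instance
  ∂[5,6] = [6] − [5].
The resulting 7×18 matrix has rank 6, and its Smith normal form has invariant factors (1,1,1,1,1,1).

The boundary map ∂_2: C_2 → C_1 maps a triangle to the signed sum of its edges. For instance
  ∂[0,3,6] = [3,6] − [0,6] + [0,3],
  ∂[2,3,5] = [3,5] − [2,5] + [2,3].
The 18×12 boundary matrix has rank 12 and Smith normal form diag(1,1,1,1,1,1,1,1,1,1,1,2).

Computing H_k = (kernel of ∂_k) / (image of ∂_{k+1}):

  H_0: rank C_0 − rank ∂_1 = 7 − 6 = 1, and the invariant factors of ∂_1 are all 1, so H_0 = Z.
  H_1: rank ker ∂_1 − rank ∂_2 = (18 − 6) − 12 = 0, and ∂_2 has invariant factor 2 > 1, so H_1 = Z_2.
  H_2: rank ker ∂_2 − rank ∂_3 = (12 − 12) − 0 = 0, and there is no ∂_3, so H_2 = 0.

As a check, the Euler characteristic is 7 − 18 + 12 = 1, which agrees with 1 − 0 + 0 = 1.

H_0 ≅ Z,  H_1 ≅ Z_2,  H_2 = 0.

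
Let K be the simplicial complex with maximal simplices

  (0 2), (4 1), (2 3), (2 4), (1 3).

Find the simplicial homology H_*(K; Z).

H_0 ≅ Z,  H_1 ≅ Z.

We work with the vertex ordering 0 < 1 < 2 < 3 < 4. The simplices of K, each written with vertices in increasing order, are:

  0-simplices (5): [0], [1], [2], [3], [4]
  1-simplices (5): [0,2], [1,3], [1,4], [2,3], [2,4]

Hence C_0 ≅ Z^5, C_1 ≅ Z^5.

∂_1: C_1 → C_0 is given by ∂[p,q] = [q] − [p]. For instance
  ∂[2,4] = [4] − [2].
The 5×5 boundary matrix has rank 4 and Smith normal form diag(1,1,1,1).

Computing H_k = (kernel of ∂_k) / (image of ∂_{k+1}):

  H_0: rank C_0 − rank ∂_1 = 5 − 4 = 1, and the invariant factors of ∂_1 are all 1, so H_0 = Z.
  H_1: rank ker ∂_1 − rank ∂_2 = (5 − 4) − 0 = 1, and there is no ∂_2, so H_1 = Z.

As a check, the Euler characteristic is 5 − 5 = 0, which agrees with 1 − 1 = 0.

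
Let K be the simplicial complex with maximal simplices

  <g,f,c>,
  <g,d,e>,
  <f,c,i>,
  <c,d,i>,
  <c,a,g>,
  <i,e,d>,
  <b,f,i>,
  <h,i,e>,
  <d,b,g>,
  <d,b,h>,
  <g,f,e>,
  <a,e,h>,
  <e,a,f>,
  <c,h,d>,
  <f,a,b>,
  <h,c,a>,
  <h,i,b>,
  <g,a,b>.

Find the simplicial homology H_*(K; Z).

H_0 ≅ Z,  H_1 ≅ Z ⊕ Z/2,  H_2 = 0.

We work with the vertex ordering a < b < c < d < e < f < g < h < i. The simplices of K, each written with vertices in increasing order, are:

  0-simplices (9): a, b, c, d, e, f, g, h, i
  1-simplices (27): ab, ac, ae, af, ag, ah, bd, bf, bg, bh, bi, cd, cf, cg, ch, ci, de, dg, dh, di, ef, eg, eh, ei, fg, fi, hi
  2-simplices (18): abf, abg, acg, ach, aef, aeh, bdg, bdh, bfi, bhi, cdh, cdi, cfg, cfi, deg, dei, efg, ehi

giving chain groups C_0 ≅ Z^9, C_1 ≅ Z^27, C_2 ≅ Z^18.

The boundary map ∂_1: C_1 → C_0 maps an edge to its endpoints' difference, ∂[p,q] = q − p. For instance
  ∂ag = g − a.
As a 9×27 matrix over Z this has rank 8, with invariant factors (1,1,1,1,1,1,1,1).

∂_2: C_2 → C_1 sends each 2-simplex [p,q,r] to [q,r] − [p,r] + [p,q]. For instance
  ∂bdg = dg − bg + bd,
  ∂efg = fg − eg + ef.
The 27×18 boundary matrix has rank 18 and Smith normal form diag(1,1,1,1,1,1,1,1,1,1,1,1,1,1,1,1,1,2).

From H_k ≅ ker(∂_k) / im(∂_{k+1}) we obtain:

  H_0: rank C_0 − rank ∂_1 = 9 − 8 = 1, and the invariant factors of ∂_1 are all 1, so H_0 ≅ Z.
  H_1: rank ker ∂_1 − rank ∂_2 = (27 − 8) − 18 = 1, and ∂_2 has invariant factor 2 > 1, so H_1 ≅ Z ⊕ Z/2.
  H_2: rank ker ∂_2 − rank ∂_3 = (18 − 18) − 0 = 0, and there is no ∂_3, so H_2 ≅ 0.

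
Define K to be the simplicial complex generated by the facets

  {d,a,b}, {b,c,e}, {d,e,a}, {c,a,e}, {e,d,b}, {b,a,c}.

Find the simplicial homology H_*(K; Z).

H_0 = Z,  H_1 = 0,  H_2 = Z.

K has 5 vertices, 9 edges, 6 triangles.
rank ∂_0 = 0, rank ∂_1 = 4 ⇒ b_0 = 5 − 0 − 4 = 1; all invariant factors of ∂_1 are 1 so no torsion. So H_0 ≅ Z.
rank ∂_1 = 4, rank ∂_2 = 5 ⇒ b_1 = 9 − 4 − 5 = 0; all invariant factors of ∂_2 are 1 so no torsion. So H_1 ≅ 0.
rank ∂_2 = 5, rank ∂_3 = 0 ⇒ b_2 = 6 − 5 − 0 = 1. So H_2 ≅ Z.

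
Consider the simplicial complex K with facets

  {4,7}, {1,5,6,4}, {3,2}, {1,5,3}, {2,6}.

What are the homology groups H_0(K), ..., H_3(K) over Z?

K has 7 vertices, 11 edges, 5 triangles, 1 3-simplex.
rank ∂_0 = 0, rank ∂_1 = 6 ⇒ b_0 = 7 − 0 − 6 = 1; all invariant factors of ∂_1 are 1 so no torsion. So H_0 ≅ Z.
rank ∂_1 = 6, rank ∂_2 = 4 ⇒ b_1 = 11 − 6 − 4 = 1; all invariant factors of ∂_2 are 1 so no torsion. So H_1 ≅ Z.
rank ∂_2 = 4, rank ∂_3 = 1 ⇒ b_2 = 5 − 4 − 1 = 0; all invariant factors of ∂_3 are 1 so no torsion. So H_2 ≅ 0.
rank ∂_3 = 1, rank ∂_4 = 0 ⇒ b_3 = 1 − 1 − 0 = 0. So H_3 ≅ 0.

H_0 ≅ Z,  H_1 ≅ Z,  H_2 = 0,  H_3 = 0.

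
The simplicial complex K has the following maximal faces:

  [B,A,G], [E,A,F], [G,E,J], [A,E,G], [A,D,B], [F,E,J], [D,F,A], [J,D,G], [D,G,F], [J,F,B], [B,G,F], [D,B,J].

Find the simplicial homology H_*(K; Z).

K has 7 vertices, 18 edges, 12 triangles.
rank ∂_0 = 0, rank ∂_1 = 6 ⇒ b_0 = 7 − 0 − 6 = 1; all invariant factors of ∂_1 are 1 so no torsion. So H_0 ≅ Z.
rank ∂_1 = 6, rank ∂_2 = 12 ⇒ b_1 = 18 − 6 − 12 = 0; ∂_2 has invariant factor(s) [2] giving torsion. So H_1 ≅ Z/2.
rank ∂_2 = 12, rank ∂_3 = 0 ⇒ b_2 = 12 − 12 − 0 = 0. So H_2 ≅ 0.

H_0 ≅ Z,  H_1 ≅ Z/2,  H_2 = 0.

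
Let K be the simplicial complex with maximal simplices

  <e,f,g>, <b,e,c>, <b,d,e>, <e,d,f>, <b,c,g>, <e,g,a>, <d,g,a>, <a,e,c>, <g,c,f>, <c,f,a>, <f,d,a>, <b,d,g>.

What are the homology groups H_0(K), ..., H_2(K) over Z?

We work with the vertex ordering a < b < c < d < e < f < g. The simplices of K, each written with vertices in increasing order, are:

  0-simplices (7): a, b, c, d, e, f, g
  1-simplices (18): ac, ad, ae, af, ag, bc, bd, be, bg, ce, cf, cg, de, df, dg, ef, eg, fg
  2-simplices (12): ace, acf, adf, adg, aeg, bce, bcg, bde, bdg, cfg, def, efg

giving chain groups C_0 ≅ Z^7, C_1 ≅ Z^18, C_2 ≅ Z^12.

Boundary ∂_1: C_1 → C_0 maps an edge to its endpoints' difference, ∂[p,q] = q − p.
This gives a 7×18 integer matrix of rank 6; reducing to Smith normal form yields diagonal entries (1,1,1,1,1,1).

∂_2: C_2 → C_1 maps a triangle to the signed sum of its edges. For instance
  ∂ace = ce − ae + ac,
  ∂aeg = eg − ag + ae.
This gives a 18×12 integer matrix of rank 12; reducing to Smith normal form yields diagonal entries (1,1,1,1,1,1,1,1,1,1,1,2).

Computing H_k = (kernel of ∂_k) / (image of ∂_{k+1}):

  H_0: rank C_0 − rank ∂_1 = 7 − 6 = 1, and the invariant factors of ∂_1 are all 1, so H_0 = Z.
  H_1: rank ker ∂_1 − rank ∂_2 = (18 − 6) − 12 = 0, and ∂_2 has invariant factor 2 > 1, so H_1 = Z/2.
  H_2: rank ker ∂_2 − rank ∂_3 = (12 − 12) − 0 = 0, and there is no ∂_3, so H_2 = 0.

As a check, the Euler characteristic is 7 − 18 + 12 = 1, which agrees with 1 − 0 + 0 = 1.

H_0 = Z,  H_1 = Z/2,  H_2 = 0.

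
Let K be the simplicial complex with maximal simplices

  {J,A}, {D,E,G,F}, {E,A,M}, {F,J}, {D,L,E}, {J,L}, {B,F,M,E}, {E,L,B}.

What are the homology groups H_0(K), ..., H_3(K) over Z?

We work with the vertex ordering A < B < D < E < F < G < J < L < M. The simplices of K, each written with vertices in increasing order, are:

  0-simplices (9): A, B, D, E, F, G, J, L, M
  1-simplices (19): AE, AJ, AM, BE, BF, BL, BM, DE, DF, DG, DL, EF, EG, EL, EM, FG, FJ, FM, JL
  2-simplices (11): AEM, BEF, BEL, BEM, BFM, DEF, DEG, DEL, DFG, EFG, EFM
  3-simplices (2): BEFM, DEFG

giving chain groups C_0 ≅ Z^9, C_1 ≅ Z^19, C_2 ≅ Z^11, C_3 ≅ Z^2.

∂_1: C_1 → C_0 maps an edge to its endpoints' difference, ∂[p,q] = q − p. For instance
  ∂FJ = J − F.
The resulting 9×19 matrix has rank 8, and its Smith normal form has invariant factors (1,1,1,1,1,1,1,1).

Boundary ∂_2: C_2 → C_1 sends each 2-simplex [p,q,r] to [q,r] − [p,r] + [p,q]. For instance
  ∂EFM = FM − EM + EF,
  ∂BFM = FM − BM + BF.
As a 19×11 matrix over Z this has rank 9, with invariant factors (1,1,1,1,1,1,1,1,1).

Boundary ∂_3: C_3 → C_2 sends each 3-simplex σ to the alternating sum Σ_i (−1)^i (σ with its i-th vertex removed). For instance
  ∂BEFM = EFM − BFM + BEM − BEF,
  ∂DEFG = EFG − DFG + DEG − DEF.
The resulting 11×2 matrix has rank 2, and its Smith normal form has invariant factors (1,1).

Reading off H_k = ker ∂_k / im ∂_{k+1}:

  H_0: rank C_0 − rank ∂_1 = 9 − 8 = 1, and the invariant factors of ∂_1 are all 1, so H_0 ≅ Z.
  H_1: rank ker ∂_1 − rank ∂_2 = (19 − 8) − 9 = 2, and the invariant factors of ∂_2 are all 1, so H_1 ≅ Z^2.
  H_2: rank ker ∂_2 − rank ∂_3 = (11 − 9) − 2 = 0, and the invariant factors of ∂_3 are all 1, so H_2 ≅ 0.
  H_3: rank ker ∂_3 − rank ∂_4 = (2 − 2) − 0 = 0, and there is no ∂_4, so H_3 ≅ 0.

H_0 = Z,  H_1 = Z^2,  H_2 = 0,  H_3 = 0.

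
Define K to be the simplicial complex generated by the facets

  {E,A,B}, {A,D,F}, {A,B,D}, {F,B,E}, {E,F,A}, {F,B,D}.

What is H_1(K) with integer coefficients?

K has 5 vertices, 9 edges, 6 triangles.
rank ∂_1 = 4, rank ∂_2 = 5 ⇒ b_1 = 9 − 4 − 5 = 0; all invariant factors of ∂_2 are 1 so no torsion. So H_1 = 0.

H_1 ≅ 0.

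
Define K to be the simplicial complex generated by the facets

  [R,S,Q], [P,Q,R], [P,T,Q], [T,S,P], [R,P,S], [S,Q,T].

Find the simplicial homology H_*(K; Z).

H_0 = Z,  H_1 = 0,  H_2 = Z.

Take the total order P < Q < R < S < T on the vertex set. Then K (dimension 2) consists of the simplices:

  0-simplices (5): P, Q, R, S, T
  1-simplices (9): PQ, PR, PS, PT, QR, QS, QT, RS, ST
  2-simplices (6): PQR, PQT, PRS, PST, QRS, QST

Hence C_0 ≅ Z^5, C_1 ≅ Z^9, C_2 ≅ Z^6.

The boundary map ∂_1: C_1 → C_0 sends each edge [p,q] (with p < q) to q − p.
As a 5×9 matrix over Z this has rank 4, with invariant factors (1,1,1,1).

∂_2: C_2 → C_1 sends each 2-simplex [p,q,r] to [q,r] − [p,r] + [p,q]. For instance
  ∂PRS = RS − PS + PR,
  ∂PQT = QT − PT + PQ.
The 9×6 boundary matrix has rank 5 and Smith normal form diag(1,1,1,1,1).

From H_k ≅ ker(∂_k) / im(∂_{k+1}) we obtain:

  H_0: rank C_0 − rank ∂_1 = 5 − 4 = 1, and the invariant factors of ∂_1 are all 1, so H_0 ≅ Z.
  H_1: rank ker ∂_1 − rank ∂_2 = (9 − 4) − 5 = 0, and the invariant factors of ∂_2 are all 1, so H_1 ≅ 0.
  H_2: rank ker ∂_2 − rank ∂_3 = (6 − 5) − 0 = 1, and there is no ∂_3, so H_2 ≅ Z.

As a check, the Euler characteristic is 5 − 9 + 6 = 2, which agrees with 1 − 0 + 1 = 2.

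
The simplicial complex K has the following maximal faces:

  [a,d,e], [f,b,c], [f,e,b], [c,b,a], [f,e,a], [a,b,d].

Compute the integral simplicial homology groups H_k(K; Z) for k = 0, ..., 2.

Order the vertices as a < b < c < d < e < f. Listing each simplex with vertices in this order, K has dimension 2 with simplices:

  0-simplices (6): a, b, c, d, e, f
  1-simplices (12): ab, ac, ad, ae, af, bc, bd, be, bf, cf, de, ef
  2-simplices (6): abc, abd, ade, aef, bcf, bef

so the chain groups are C_0 ≅ Z^6, C_1 ≅ Z^12, C_2 ≅ Z^6.

The boundary map ∂_1: C_1 → C_0 maps an edge to its endpoints' difference, ∂[p,q] = q − p. For instance
  ∂be = e − b.
The 6×12 boundary matrix has rank 5 and Smith normal form diag(1,1,1,1,1).

∂_2: C_2 → C_1 sends each 2-simplex [p,q,r] to [q,r] − [p,r] + [p,q]. For instance
  ∂bcf = cf − bf + bc,
  ∂bef = ef − bf + be.
As a 12×6 matrix over Z this has rank 6, with invariant factors (1,1,1,1,1,1).

Reading off H_k = ker ∂_k / im ∂_{k+1}:

  H_0: rank C_0 − rank ∂_1 = 6 − 5 = 1, and the invariant factors of ∂_1 are all 1, so H_0 ≅ Z.
  H_1: rank ker ∂_1 − rank ∂_2 = (12 − 5) − 6 = 1, and the invariant factors of ∂_2 are all 1, so H_1 ≅ Z.
  H_2: rank ker ∂_2 − rank ∂_3 = (6 − 6) − 0 = 0, and there is no ∂_3, so H_2 ≅ 0.

(K is a triangulation of the cylinder S^1 x I.)

H_0 = Z,  H_1 = Z,  H_2 = 0.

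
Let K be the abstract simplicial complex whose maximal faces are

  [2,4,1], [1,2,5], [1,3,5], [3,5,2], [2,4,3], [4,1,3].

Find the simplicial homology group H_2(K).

We work with the vertex ordering 1 < 2 < 3 < 4 < 5. The simplices of K, each written with vertices in increasing order, are:

  0-simplices (5): [1], [2], [3], [4], [5]
  1-simplices (9): [1,2], [1,3], [1,4], [1,5], [2,3], [2,4], [2,5], [3,4], [3,5]
  2-simplices (6): [1,2,4], [1,2,5], [1,3,4], [1,3,5], [2,3,4], [2,3,5]

so the chain groups are C_0 ≅ Z^5, C_1 ≅ Z^9, C_2 ≅ Z^6.

The boundary map ∂_1: C_1 → C_0 maps an edge to its endpoints' difference, ∂[p,q] = q − p.
This gives a 5×9 integer matrix of rank 4; reducing to Smith normal form yields diagonal entries (1,1,1,1).

Boundary ∂_2: C_2 → C_1 acts by ∂[p,q,r] = [q,r] − [p,r] + [p,q]. For instance
  ∂[1,2,5] = [2,5] − [1,5] + [1,2],
  ∂[2,3,4] = [3,4] − [2,4] + [2,3].
The 9×6 boundary matrix has rank 5 and Smith normal form diag(1,1,1,1,1).

Reading off H_k = ker ∂_k / im ∂_{k+1}:

  H_2: rank ker ∂_2 − rank ∂_3 = (6 − 5) − 0 = 1, and there is no ∂_3, so H_2 = Z.

H_2 = Z.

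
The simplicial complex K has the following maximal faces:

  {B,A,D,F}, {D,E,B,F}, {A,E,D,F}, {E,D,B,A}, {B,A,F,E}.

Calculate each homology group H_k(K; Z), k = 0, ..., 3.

H_0 = Z,  H_1 = 0,  H_2 = 0,  H_3 = Z.

We work with the vertex ordering A < B < D < E < F. The simplices of K, each written with vertices in increasing order, are:

  0-simplices (5): A, B, D, E, F
  1-simplices (10): AB, AD, AE, AF, BD, BE, BF, DE, DF, EF
  2-simplices (10): ABD, ABE, ABF, ADE, ADF, AEF, BDE, BDF, BEF, DEF
  3-simplices (5): ABDE, ABDF, ABEF, ADEF, BDEF

giving chain groups C_0 ≅ Z^5, C_1 ≅ Z^10, C_2 ≅ Z^10, C_3 ≅ Z^5.

The boundary map ∂_1: C_1 → C_0 is given by ∂[p,q] = [q] − [p]. For instance
  ∂AE = E − A.
This gives a 5×10 integer matrix of rank 4; reducing to Smith normal form yields diagonal entries (1,1,1,1).

The boundary map ∂_2: C_2 → C_1 maps a triangle to the signed sum of its edges. For instance
  ∂ABE = BE − AE + AB,
  ∂DEF = EF − DF + DE.
The resulting 10×10 matrix has rank 6, and its Smith normal form has invariant factors (1,1,1,1,1,1).

The boundary map ∂_3: C_3 → C_2 sends each 3-simplex σ to the alternating sum Σ_i (−1)^i (σ with its i-th vertex removed). For instance
  ∂ABDE = BDE − ADE + ABE − ABD,
  ∂ADEF = DEF − AEF + ADF − ADE.
The resulting 10×5 matrix has rank 4, and its Smith normal form has invariant factors (1,1,1,1).

Reading off H_k = ker ∂_k / im ∂_{k+1}:

  H_0: rank C_0 − rank ∂_1 = 5 − 4 = 1, and the invariant factors of ∂_1 are all 1, so H_0 ≅ Z.
  H_1: rank ker ∂_1 − rank ∂_2 = (10 − 4) − 6 = 0, and the invariant factors of ∂_2 are all 1, so H_1 ≅ 0.
  H_2: rank ker ∂_2 − rank ∂_3 = (10 − 6) − 4 = 0, and the invariant factors of ∂_3 are all 1, so H_2 ≅ 0.
  H_3: rank ker ∂_3 − rank ∂_4 = (5 − 4) − 0 = 1, and there is no ∂_4, so H_3 ≅ Z.

(K is a triangulation of the 3-sphere S^3.)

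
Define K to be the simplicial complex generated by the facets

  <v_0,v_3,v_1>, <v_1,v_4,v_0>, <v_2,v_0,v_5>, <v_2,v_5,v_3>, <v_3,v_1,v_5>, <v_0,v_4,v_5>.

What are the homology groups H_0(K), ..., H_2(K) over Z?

Order the vertices as v_0 < v_1 < v_2 < v_3 < v_4 < v_5. Listing each simplex with vertices in this order, K has dimension 2 with simplices:

  0-simplices (6): [v_0], [v_1], [v_2], [v_3], [v_4], [v_5]
  1-simplices (12): [v_0,v_1], [v_0,v_2], [v_0,v_3], [v_0,v_4], [v_0,v_5], [v_1,v_3], [v_1,v_4], [v_1,v_5], [v_2,v_3], [v_2,v_5], [v_3,v_5], [v_4,v_5]
  2-simplices (6): [v_0,v_1,v_3], [v_0,v_1,v_4], [v_0,v_2,v_5], [v_0,v_4,v_5], [v_1,v_3,v_5], [v_2,v_3,v_5]

Hence C_0 ≅ Z^6, C_1 ≅ Z^12, C_2 ≅ Z^6.

Boundary ∂_1: C_1 → C_0 is given by ∂[p,q] = [q] − [p]. For instance
  ∂[v_0,v_3] = [v_3] − [v_0].
As a 6×12 matrix over Z this has rank 5, with invariant factors (1,1,1,1,1).

The boundary map ∂_2: C_2 → C_1 sends each 2-simplex [p,q,r] to [q,r] − [p,r] + [p,q]. For instance
  ∂[v_1,v_3,v_5] = [v_3,v_5] − [v_1,v_5] + [v_1,v_3],
  ∂[v_0,v_1,v_3] = [v_1,v_3] − [v_0,v_3] + [v_0,v_1].
The resulting 12×6 matrix has rank 6, and its Smith normal form has invariant factors (1,1,1,1,1,1).

From H_k ≅ ker(∂_k) / im(∂_{k+1}) we obtain:

  H_0: rank C_0 − rank ∂_1 = 6 − 5 = 1, and the invariant factors of ∂_1 are all 1, so H_0 ≅ Z.
  H_1: rank ker ∂_1 − rank ∂_2 = (12 − 5) − 6 = 1, and the invariant factors of ∂_2 are all 1, so H_1 ≅ Z.
  H_2: rank ker ∂_2 − rank ∂_3 = (6 − 6) − 0 = 0, and there is no ∂_3, so H_2 ≅ 0.

As a check, the Euler characteristic is 6 − 12 + 6 = 0, which agrees with 1 − 1 + 0 = 0.
(K is a triangulation of the cylinder S^1 x I.)

H_0 = Z,  H_1 = Z,  H_2 = 0.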